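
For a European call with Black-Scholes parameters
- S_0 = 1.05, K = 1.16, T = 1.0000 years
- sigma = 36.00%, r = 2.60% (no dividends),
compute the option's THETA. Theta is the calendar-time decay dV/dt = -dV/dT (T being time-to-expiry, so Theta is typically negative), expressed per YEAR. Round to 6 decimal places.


Answer: Theta = -0.085671

Derivation:
d1 = -0.0245273360; d2 = -0.3845273360
phi(d1) = 0.3988222986; exp(-qT) = 1.0000000000; exp(-rT) = 0.9743350896
Theta = -S*exp(-qT)*phi(d1)*sigma/(2*sqrt(T)) - r*K*exp(-rT)*N(d2) + q*S*exp(-qT)*N(d1)
N(d1) = 0.4902159897; N(d2) = 0.3502938196; sqrt(T) = 1.0000000000
Term 1 = -1.0500 * 1.0000000000 * 0.3988222986 * 0.3600 / (2 * 1.0000000000) = -0.0753774144
Term 2 = -0.0260 * 1.1600 * 0.9743350896 * 0.3502938196 = -0.0102937154
Term 3 = 0 (no dividend yield, q = 0)
Theta = -0.0753774144 + (-0.0102937154) + (0.0000000000) = -0.085671


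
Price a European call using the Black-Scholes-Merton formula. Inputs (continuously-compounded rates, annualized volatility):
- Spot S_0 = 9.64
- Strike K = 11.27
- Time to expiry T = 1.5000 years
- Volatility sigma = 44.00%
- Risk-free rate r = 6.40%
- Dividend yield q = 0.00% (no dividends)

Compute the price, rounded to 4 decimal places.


Answer: Price = 1.8249

Derivation:
d1 = (ln(S/K) + (r - q + 0.5*sigma^2) * T) / (sigma * sqrt(T)) = 0.15768921
d2 = d1 - sigma * sqrt(T) = -0.38119854
exp(-rT) = 0.90846402; exp(-qT) = 1.00000000
C = S_0 * exp(-qT) * N(d1) - K * exp(-rT) * N(d2)
N(d1) = 0.56264915; N(d2) = 0.35152797
C = 9.6400 * 1.00000000 * 0.56264915 - 11.2700 * 0.90846402 * 0.35152797 = 1.8249


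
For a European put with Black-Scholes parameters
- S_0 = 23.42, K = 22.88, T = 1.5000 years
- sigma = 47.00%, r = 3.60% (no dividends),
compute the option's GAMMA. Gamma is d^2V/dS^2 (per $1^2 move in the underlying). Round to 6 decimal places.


Answer: Gamma = 0.027070

Derivation:
d1 = 0.4221499120; d2 = -0.1534801775
phi(d1) = 0.3649321594; exp(-qT) = 1.0000000000; exp(-rT) = 0.9474321065
Gamma = exp(-qT) * phi(d1) / (S * sigma * sqrt(T)) = 1.0000000000 * 0.3649321594 / (23.4200 * 0.4700 * 1.2247448714) = 0.027070


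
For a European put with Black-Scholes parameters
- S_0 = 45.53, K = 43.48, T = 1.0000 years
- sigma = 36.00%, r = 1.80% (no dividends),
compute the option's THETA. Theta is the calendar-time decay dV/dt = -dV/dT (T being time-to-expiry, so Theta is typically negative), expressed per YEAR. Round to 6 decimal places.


Answer: Theta = -2.681617

Derivation:
d1 = 0.3579732975; d2 = -0.0020267025
phi(d1) = 0.3741827464; exp(-qT) = 1.0000000000; exp(-rT) = 0.9821610324
Theta = -S*exp(-qT)*phi(d1)*sigma/(2*sqrt(T)) + r*K*exp(-rT)*N(-d2) - q*S*exp(-qT)*N(-d1)
N(-d1) = 0.3601816483; N(-d2) = 0.5008085368; sqrt(T) = 1.0000000000
Term 1 = -45.5300 * 1.0000000000 * 0.3741827464 * 0.3600 / (2 * 1.0000000000) = -3.0665772798
Term 2 = 0.0180 * 43.4800 * 0.9821610324 * 0.5008085368 = 0.3849607601
Term 3 = 0 (no dividend yield, q = 0)
Theta = -3.0665772798 + (0.3849607601) + (0.0000000000) = -2.681617


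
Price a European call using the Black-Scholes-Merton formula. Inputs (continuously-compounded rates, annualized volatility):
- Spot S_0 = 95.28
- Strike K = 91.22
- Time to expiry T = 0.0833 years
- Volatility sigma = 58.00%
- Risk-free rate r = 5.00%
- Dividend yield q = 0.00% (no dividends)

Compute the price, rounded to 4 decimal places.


Answer: Price = 8.6769

Derivation:
d1 = (ln(S/K) + (r - q + 0.5*sigma^2) * T) / (sigma * sqrt(T)) = 0.36871278
d2 = d1 - sigma * sqrt(T) = 0.20131469
exp(-rT) = 0.99584366; exp(-qT) = 1.00000000
C = S_0 * exp(-qT) * N(d1) - K * exp(-rT) * N(d2)
N(d1) = 0.64382909; N(d2) = 0.57977374
C = 95.2800 * 1.00000000 * 0.64382909 - 91.2200 * 0.99584366 * 0.57977374 = 8.6769


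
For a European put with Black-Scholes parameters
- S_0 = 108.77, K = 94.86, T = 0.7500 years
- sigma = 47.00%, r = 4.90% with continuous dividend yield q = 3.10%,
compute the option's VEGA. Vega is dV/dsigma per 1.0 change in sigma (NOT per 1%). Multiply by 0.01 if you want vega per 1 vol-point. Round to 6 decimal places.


Answer: Vega = 31.159639

Derivation:
d1 = 0.5728566185; d2 = 0.1658246788
phi(d1) = 0.3385711943; exp(-qT) = 0.9770181987; exp(-rT) = 0.9639170845
Vega = S * exp(-qT) * phi(d1) * sqrt(T) = 108.7700 * 0.9770181987 * 0.3385711943 * 0.8660254038 = 31.159639


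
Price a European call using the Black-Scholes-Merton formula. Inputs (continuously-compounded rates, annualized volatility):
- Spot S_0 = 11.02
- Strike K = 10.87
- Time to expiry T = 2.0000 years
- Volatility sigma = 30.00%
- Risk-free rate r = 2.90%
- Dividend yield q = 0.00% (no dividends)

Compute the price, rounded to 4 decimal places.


Answer: Price = 2.1936

Derivation:
d1 = (ln(S/K) + (r - q + 0.5*sigma^2) * T) / (sigma * sqrt(T)) = 0.38114258
d2 = d1 - sigma * sqrt(T) = -0.04312149
exp(-rT) = 0.94364995; exp(-qT) = 1.00000000
C = S_0 * exp(-qT) * N(d1) - K * exp(-rT) * N(d2)
N(d1) = 0.64845127; N(d2) = 0.48280235
C = 11.0200 * 1.00000000 * 0.64845127 - 10.8700 * 0.94364995 * 0.48280235 = 2.1936


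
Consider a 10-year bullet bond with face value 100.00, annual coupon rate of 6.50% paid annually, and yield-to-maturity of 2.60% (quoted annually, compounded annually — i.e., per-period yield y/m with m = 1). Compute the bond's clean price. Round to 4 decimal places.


Answer: Price = 133.9573

Derivation:
Coupon per period c = face * coupon_rate / m = 6.500000
Periods per year m = 1; per-period yield y/m = 0.026000
Number of cashflows N = 10
Cashflows (t years, CF_t, discount factor 1/(1+y/m)^(m*t), PV):
  t = 1.0000: CF_t = 6.500000, DF = 0.974659, PV = 6.335283
  t = 2.0000: CF_t = 6.500000, DF = 0.949960, PV = 6.174739
  t = 3.0000: CF_t = 6.500000, DF = 0.925887, PV = 6.018265
  t = 4.0000: CF_t = 6.500000, DF = 0.902424, PV = 5.865755
  t = 5.0000: CF_t = 6.500000, DF = 0.879555, PV = 5.717110
  t = 6.0000: CF_t = 6.500000, DF = 0.857266, PV = 5.572232
  t = 7.0000: CF_t = 6.500000, DF = 0.835542, PV = 5.431025
  t = 8.0000: CF_t = 6.500000, DF = 0.814369, PV = 5.293397
  t = 9.0000: CF_t = 6.500000, DF = 0.793732, PV = 5.159256
  t = 10.0000: CF_t = 106.500000, DF = 0.773618, PV = 82.390284
Price P = sum_t PV_t = 133.957346


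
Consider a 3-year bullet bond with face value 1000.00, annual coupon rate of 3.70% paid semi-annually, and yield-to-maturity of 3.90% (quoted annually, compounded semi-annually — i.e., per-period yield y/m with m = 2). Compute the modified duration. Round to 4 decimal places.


Coupon per period c = face * coupon_rate / m = 18.500000
Periods per year m = 2; per-period yield y/m = 0.019500
Number of cashflows N = 6
Cashflows (t years, CF_t, discount factor 1/(1+y/m)^(m*t), PV):
  t = 0.5000: CF_t = 18.500000, DF = 0.980873, PV = 18.146150
  t = 1.0000: CF_t = 18.500000, DF = 0.962112, PV = 17.799068
  t = 1.5000: CF_t = 18.500000, DF = 0.943709, PV = 17.458625
  t = 2.0000: CF_t = 18.500000, DF = 0.925659, PV = 17.124694
  t = 2.5000: CF_t = 18.500000, DF = 0.907954, PV = 16.797149
  t = 3.0000: CF_t = 1018.500000, DF = 0.890588, PV = 907.063419
Price P = sum_t PV_t = 994.389105
First compute Macaulay numerator sum_t t * PV_t:
  t * PV_t at t = 0.5000: 9.073075
  t * PV_t at t = 1.0000: 17.799068
  t * PV_t at t = 1.5000: 26.187938
  t * PV_t at t = 2.0000: 34.249387
  t * PV_t at t = 2.5000: 41.992873
  t * PV_t at t = 3.0000: 2721.190257
Macaulay duration D = 2850.492598 / 994.389105 = 2.866577
Modified duration = D / (1 + y/m) = 2.866577 / (1 + 0.019500) = 2.811748

Answer: Modified duration = 2.8117


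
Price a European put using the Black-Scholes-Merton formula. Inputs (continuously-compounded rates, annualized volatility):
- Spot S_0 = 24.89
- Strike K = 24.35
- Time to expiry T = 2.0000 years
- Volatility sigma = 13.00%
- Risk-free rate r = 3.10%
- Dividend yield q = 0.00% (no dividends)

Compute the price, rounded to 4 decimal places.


Answer: Price = 0.9263

Derivation:
d1 = (ln(S/K) + (r - q + 0.5*sigma^2) * T) / (sigma * sqrt(T)) = 0.54846611
d2 = d1 - sigma * sqrt(T) = 0.36461834
exp(-rT) = 0.93988289; exp(-qT) = 1.00000000
P = K * exp(-rT) * N(-d2) - S_0 * exp(-qT) * N(-d1)
N(-d1) = 0.29168595; N(-d2) = 0.35769816
P = 24.3500 * 0.93988289 * 0.35769816 - 24.8900 * 1.00000000 * 0.29168595 = 0.9263


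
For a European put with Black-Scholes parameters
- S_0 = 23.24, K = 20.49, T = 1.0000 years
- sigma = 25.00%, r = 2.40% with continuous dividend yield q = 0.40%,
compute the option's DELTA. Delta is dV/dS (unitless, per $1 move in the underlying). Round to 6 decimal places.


d1 = 0.7087518789; d2 = 0.4587518789
phi(d1) = 0.3103349298; exp(-qT) = 0.9960079893; exp(-rT) = 0.9762857098
N(-d1) = 0.2392392323
Delta = -exp(-qT) * N(-d1) = -0.9960079893 * 0.2392392323 = -0.238284

Answer: Delta = -0.238284


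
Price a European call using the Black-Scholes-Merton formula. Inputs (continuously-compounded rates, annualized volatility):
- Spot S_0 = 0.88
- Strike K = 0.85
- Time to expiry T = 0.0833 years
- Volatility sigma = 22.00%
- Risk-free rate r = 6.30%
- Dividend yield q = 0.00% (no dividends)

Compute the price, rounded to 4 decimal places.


Answer: Price = 0.0433

Derivation:
d1 = (ln(S/K) + (r - q + 0.5*sigma^2) * T) / (sigma * sqrt(T)) = 0.66066260
d2 = d1 - sigma * sqrt(T) = 0.59716677
exp(-rT) = 0.99476585; exp(-qT) = 1.00000000
C = S_0 * exp(-qT) * N(d1) - K * exp(-rT) * N(d2)
N(d1) = 0.74558564; N(d2) = 0.72480198
C = 0.8800 * 1.00000000 * 0.74558564 - 0.8500 * 0.99476585 * 0.72480198 = 0.0433


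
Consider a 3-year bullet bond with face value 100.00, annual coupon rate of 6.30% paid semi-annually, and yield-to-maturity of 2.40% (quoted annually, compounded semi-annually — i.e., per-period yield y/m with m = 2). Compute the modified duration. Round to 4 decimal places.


Answer: Modified duration = 2.7603

Derivation:
Coupon per period c = face * coupon_rate / m = 3.150000
Periods per year m = 2; per-period yield y/m = 0.012000
Number of cashflows N = 6
Cashflows (t years, CF_t, discount factor 1/(1+y/m)^(m*t), PV):
  t = 0.5000: CF_t = 3.150000, DF = 0.988142, PV = 3.112648
  t = 1.0000: CF_t = 3.150000, DF = 0.976425, PV = 3.075739
  t = 1.5000: CF_t = 3.150000, DF = 0.964847, PV = 3.039268
  t = 2.0000: CF_t = 3.150000, DF = 0.953406, PV = 3.003229
  t = 2.5000: CF_t = 3.150000, DF = 0.942101, PV = 2.967618
  t = 3.0000: CF_t = 103.150000, DF = 0.930930, PV = 96.025407
Price P = sum_t PV_t = 111.223910
First compute Macaulay numerator sum_t t * PV_t:
  t * PV_t at t = 0.5000: 1.556324
  t * PV_t at t = 1.0000: 3.075739
  t * PV_t at t = 1.5000: 4.558902
  t * PV_t at t = 2.0000: 6.006459
  t * PV_t at t = 2.5000: 7.419045
  t * PV_t at t = 3.0000: 288.076221
Macaulay duration D = 310.692691 / 111.223910 = 2.793398
Modified duration = D / (1 + y/m) = 2.793398 / (1 + 0.012000) = 2.760275


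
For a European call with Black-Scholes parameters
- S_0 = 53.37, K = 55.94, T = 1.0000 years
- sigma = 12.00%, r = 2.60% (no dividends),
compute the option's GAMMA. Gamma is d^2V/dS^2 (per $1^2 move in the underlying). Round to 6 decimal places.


d1 = -0.1152574786; d2 = -0.2352574786
phi(d1) = 0.3963012295; exp(-qT) = 1.0000000000; exp(-rT) = 0.9743350896
Gamma = exp(-qT) * phi(d1) / (S * sigma * sqrt(T)) = 1.0000000000 * 0.3963012295 / (53.3700 * 0.1200 * 1.0000000000) = 0.061880

Answer: Gamma = 0.061880


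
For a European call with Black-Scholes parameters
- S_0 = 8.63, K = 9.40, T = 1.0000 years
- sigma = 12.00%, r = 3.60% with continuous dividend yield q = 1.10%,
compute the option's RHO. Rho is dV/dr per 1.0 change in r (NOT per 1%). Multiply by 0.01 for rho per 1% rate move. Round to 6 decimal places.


Answer: Rho = 2.597139

Derivation:
d1 = -0.4438765348; d2 = -0.5638765348
phi(d1) = 0.3615150080; exp(-qT) = 0.9890602788; exp(-rT) = 0.9646402935
N(d2) = 0.2864190803
Rho = K*T*exp(-rT)*N(d2) = 9.4000 * 1.0000 * 0.9646402935 * 0.2864190803 = 2.597139


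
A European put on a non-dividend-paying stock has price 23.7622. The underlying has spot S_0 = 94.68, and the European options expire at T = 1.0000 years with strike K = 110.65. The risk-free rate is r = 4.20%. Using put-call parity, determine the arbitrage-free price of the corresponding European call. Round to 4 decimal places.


Answer: Call price = 12.3433

Derivation:
Put-call parity: C - P = S_0 * exp(-qT) - K * exp(-rT).
S_0 * exp(-qT) = 94.6800 * 1.00000000 = 94.68000000
K * exp(-rT) = 110.6500 * 0.95886978 = 106.09894122
C = P + S*exp(-qT) - K*exp(-rT)
C = 23.7622 + 94.68000000 - 106.09894122 = 12.3433


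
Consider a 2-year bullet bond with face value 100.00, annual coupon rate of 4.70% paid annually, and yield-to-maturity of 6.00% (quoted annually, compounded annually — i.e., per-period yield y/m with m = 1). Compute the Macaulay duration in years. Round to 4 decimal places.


Answer: Macaulay duration = 1.9546 years

Derivation:
Coupon per period c = face * coupon_rate / m = 4.700000
Periods per year m = 1; per-period yield y/m = 0.060000
Number of cashflows N = 2
Cashflows (t years, CF_t, discount factor 1/(1+y/m)^(m*t), PV):
  t = 1.0000: CF_t = 4.700000, DF = 0.943396, PV = 4.433962
  t = 2.0000: CF_t = 104.700000, DF = 0.889996, PV = 93.182627
Price P = sum_t PV_t = 97.616590
Macaulay numerator sum_t t * PV_t:
  t * PV_t at t = 1.0000: 4.433962
  t * PV_t at t = 2.0000: 186.365255
Macaulay duration D = (sum_t t * PV_t) / P = 190.799217 / 97.616590 = 1.954578


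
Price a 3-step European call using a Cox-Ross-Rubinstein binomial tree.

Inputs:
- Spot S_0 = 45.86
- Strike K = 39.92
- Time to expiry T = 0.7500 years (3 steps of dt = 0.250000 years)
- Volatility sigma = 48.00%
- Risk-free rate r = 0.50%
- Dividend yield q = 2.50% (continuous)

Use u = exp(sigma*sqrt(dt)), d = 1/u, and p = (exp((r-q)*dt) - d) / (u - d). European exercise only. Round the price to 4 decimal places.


Answer: Price = V(0,0) = 10.0900

Derivation:
dt = T/N = 0.250000
u = exp(sigma*sqrt(dt)) = 1.271249; d = 1/u = 0.786628
p = (exp((r-q)*dt) - d) / (u - d) = 0.429995
Discount per step: exp(-r*dt) = 0.998751
Stock lattice S(k, i) with i counting down-moves:
  k=0: S(0,0) = 45.8600
  k=1: S(1,0) = 58.2995; S(1,1) = 36.0748
  k=2: S(2,0) = 74.1132; S(2,1) = 45.8600; S(2,2) = 28.3774
  k=3: S(3,0) = 94.2163; S(3,1) = 58.2995; S(3,2) = 36.0748; S(3,3) = 22.3225
Terminal payoffs V(N, i) = max(S_T - K, 0):
  V(3,0) = 54.296307; V(3,1) = 18.379486; V(3,2) = 0.000000; V(3,3) = 0.000000
Backward induction: V(k, i) = exp(-r*dt) * [p * V(k+1, i) + (1-p) * V(k+1, i+1)].
  V(2,0) = exp(-r*dt) * [p*54.296307 + (1-p)*18.379486] = 33.781278
  V(2,1) = exp(-r*dt) * [p*18.379486 + (1-p)*0.000000] = 7.893210
  V(2,2) = exp(-r*dt) * [p*0.000000 + (1-p)*0.000000] = 0.000000
  V(1,0) = exp(-r*dt) * [p*33.781278 + (1-p)*7.893210] = 19.001178
  V(1,1) = exp(-r*dt) * [p*7.893210 + (1-p)*0.000000] = 3.389799
  V(0,0) = exp(-r*dt) * [p*19.001178 + (1-p)*3.389799] = 10.089990


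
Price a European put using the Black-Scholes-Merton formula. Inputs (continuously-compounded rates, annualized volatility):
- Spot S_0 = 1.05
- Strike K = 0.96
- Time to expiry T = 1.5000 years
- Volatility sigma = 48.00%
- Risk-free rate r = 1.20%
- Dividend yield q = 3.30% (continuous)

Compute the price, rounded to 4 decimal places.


Answer: Price = 0.1974

Derivation:
d1 = (ln(S/K) + (r - q + 0.5*sigma^2) * T) / (sigma * sqrt(T)) = 0.39278956
d2 = d1 - sigma * sqrt(T) = -0.19508798
exp(-rT) = 0.98216103; exp(-qT) = 0.95170516
P = K * exp(-rT) * N(-d2) - S_0 * exp(-qT) * N(-d1)
N(-d1) = 0.34723746; N(-d2) = 0.57733796
P = 0.9600 * 0.98216103 * 0.57733796 - 1.0500 * 0.95170516 * 0.34723746 = 0.1974


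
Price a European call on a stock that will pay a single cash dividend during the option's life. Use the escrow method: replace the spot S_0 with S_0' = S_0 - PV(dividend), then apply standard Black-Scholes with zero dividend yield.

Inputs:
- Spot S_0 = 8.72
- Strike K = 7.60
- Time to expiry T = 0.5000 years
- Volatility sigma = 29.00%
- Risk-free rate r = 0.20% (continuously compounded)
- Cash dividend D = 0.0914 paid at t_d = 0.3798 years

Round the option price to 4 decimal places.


Answer: Price = 1.3047

Derivation:
PV(D) = D * exp(-r * t_d) = 0.0914 * 0.99924069 = 0.09133060
S_0' = S_0 - PV(D) = 8.7200 - 0.09133060 = 8.62866940
d1 = (ln(S_0'/K) + (r + sigma^2/2)*T) / (sigma*sqrt(T)) = 0.72645255
d2 = d1 - sigma*sqrt(T) = 0.52139159
exp(-rT) = 0.99900050
N(d1) = 0.76621931; N(d2) = 0.69895299
C = S_0' * N(d1) - K * exp(-rT) * N(d2) = 8.62866940 * 0.76621931 - 7.6000 * 0.99900050 * 0.69895299 = 1.3047


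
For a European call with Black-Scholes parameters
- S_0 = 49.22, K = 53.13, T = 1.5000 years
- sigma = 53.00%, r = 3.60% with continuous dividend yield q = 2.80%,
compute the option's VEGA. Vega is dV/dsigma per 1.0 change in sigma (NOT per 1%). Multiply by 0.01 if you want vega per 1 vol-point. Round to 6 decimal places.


Answer: Vega = 22.482074

Derivation:
d1 = 0.2252811191; d2 = -0.4238336627
phi(d1) = 0.3889461703; exp(-qT) = 0.9588697806; exp(-rT) = 0.9474321065
Vega = S * exp(-qT) * phi(d1) * sqrt(T) = 49.2200 * 0.9588697806 * 0.3889461703 * 1.2247448714 = 22.482074


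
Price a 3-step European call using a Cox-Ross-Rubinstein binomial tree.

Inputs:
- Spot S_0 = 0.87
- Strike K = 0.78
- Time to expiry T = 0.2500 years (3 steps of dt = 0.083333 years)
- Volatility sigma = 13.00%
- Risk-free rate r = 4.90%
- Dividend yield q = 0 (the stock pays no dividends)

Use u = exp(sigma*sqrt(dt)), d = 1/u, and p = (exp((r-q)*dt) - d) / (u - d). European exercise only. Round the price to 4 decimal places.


dt = T/N = 0.083333
u = exp(sigma*sqrt(dt)) = 1.038241; d = 1/u = 0.963168
p = (exp((r-q)*dt) - d) / (u - d) = 0.545122
Discount per step: exp(-r*dt) = 0.995925
Stock lattice S(k, i) with i counting down-moves:
  k=0: S(0,0) = 0.8700
  k=1: S(1,0) = 0.9033; S(1,1) = 0.8380
  k=2: S(2,0) = 0.9378; S(2,1) = 0.8700; S(2,2) = 0.8071
  k=3: S(3,0) = 0.9737; S(3,1) = 0.9033; S(3,2) = 0.8380; S(3,3) = 0.7774
Terminal payoffs V(N, i) = max(S_T - K, 0):
  V(3,0) = 0.193674; V(3,1) = 0.123270; V(3,2) = 0.057956; V(3,3) = 0.000000
Backward induction: V(k, i) = exp(-r*dt) * [p * V(k+1, i) + (1-p) * V(k+1, i+1)].
  V(2,0) = exp(-r*dt) * [p*0.193674 + (1-p)*0.123270] = 0.160990
  V(2,1) = exp(-r*dt) * [p*0.123270 + (1-p)*0.057956] = 0.093179
  V(2,2) = exp(-r*dt) * [p*0.057956 + (1-p)*0.000000] = 0.031464
  V(1,0) = exp(-r*dt) * [p*0.160990 + (1-p)*0.093179] = 0.129614
  V(1,1) = exp(-r*dt) * [p*0.093179 + (1-p)*0.031464] = 0.064841
  V(0,0) = exp(-r*dt) * [p*0.129614 + (1-p)*0.064841] = 0.099742

Answer: Price = V(0,0) = 0.0997


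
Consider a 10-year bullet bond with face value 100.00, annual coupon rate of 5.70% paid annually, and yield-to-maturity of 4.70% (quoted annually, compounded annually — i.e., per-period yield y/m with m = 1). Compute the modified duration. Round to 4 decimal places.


Answer: Modified duration = 7.6216

Derivation:
Coupon per period c = face * coupon_rate / m = 5.700000
Periods per year m = 1; per-period yield y/m = 0.047000
Number of cashflows N = 10
Cashflows (t years, CF_t, discount factor 1/(1+y/m)^(m*t), PV):
  t = 1.0000: CF_t = 5.700000, DF = 0.955110, PV = 5.444126
  t = 2.0000: CF_t = 5.700000, DF = 0.912235, PV = 5.199738
  t = 3.0000: CF_t = 5.700000, DF = 0.871284, PV = 4.966321
  t = 4.0000: CF_t = 5.700000, DF = 0.832172, PV = 4.743382
  t = 5.0000: CF_t = 5.700000, DF = 0.794816, PV = 4.530451
  t = 6.0000: CF_t = 5.700000, DF = 0.759137, PV = 4.327078
  t = 7.0000: CF_t = 5.700000, DF = 0.725059, PV = 4.132835
  t = 8.0000: CF_t = 5.700000, DF = 0.692511, PV = 3.947312
  t = 9.0000: CF_t = 5.700000, DF = 0.661424, PV = 3.770116
  t = 10.0000: CF_t = 105.700000, DF = 0.631732, PV = 66.774120
Price P = sum_t PV_t = 107.835480
First compute Macaulay numerator sum_t t * PV_t:
  t * PV_t at t = 1.0000: 5.444126
  t * PV_t at t = 2.0000: 10.399477
  t * PV_t at t = 3.0000: 14.898964
  t * PV_t at t = 4.0000: 18.973529
  t * PV_t at t = 5.0000: 22.652256
  t * PV_t at t = 6.0000: 25.962470
  t * PV_t at t = 7.0000: 28.929846
  t * PV_t at t = 8.0000: 31.578492
  t * PV_t at t = 9.0000: 33.931045
  t * PV_t at t = 10.0000: 667.741196
Macaulay duration D = 860.511401 / 107.835480 = 7.979854
Modified duration = D / (1 + y/m) = 7.979854 / (1 + 0.047000) = 7.621637


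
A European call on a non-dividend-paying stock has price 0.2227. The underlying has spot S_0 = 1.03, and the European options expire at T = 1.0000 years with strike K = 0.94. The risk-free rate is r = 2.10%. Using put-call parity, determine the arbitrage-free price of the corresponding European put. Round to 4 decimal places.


Answer: Put price = 0.1132

Derivation:
Put-call parity: C - P = S_0 * exp(-qT) - K * exp(-rT).
S_0 * exp(-qT) = 1.0300 * 1.00000000 = 1.03000000
K * exp(-rT) = 0.9400 * 0.97921896 = 0.92046583
P = C - S*exp(-qT) + K*exp(-rT)
P = 0.2227 - 1.03000000 + 0.92046583 = 0.1132


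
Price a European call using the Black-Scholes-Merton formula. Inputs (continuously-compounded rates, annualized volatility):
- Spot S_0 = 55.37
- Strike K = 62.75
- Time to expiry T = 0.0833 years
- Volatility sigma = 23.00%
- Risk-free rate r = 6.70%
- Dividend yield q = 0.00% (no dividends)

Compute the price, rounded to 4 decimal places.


d1 = (ln(S/K) + (r - q + 0.5*sigma^2) * T) / (sigma * sqrt(T)) = -1.76759153
d2 = d1 - sigma * sqrt(T) = -1.83397353
exp(-rT) = 0.99443445; exp(-qT) = 1.00000000
C = S_0 * exp(-qT) * N(d1) - K * exp(-rT) * N(d2)
N(d1) = 0.03856461; N(d2) = 0.03332896
C = 55.3700 * 1.00000000 * 0.03856461 - 62.7500 * 0.99443445 * 0.03332896 = 0.0556

Answer: Price = 0.0556


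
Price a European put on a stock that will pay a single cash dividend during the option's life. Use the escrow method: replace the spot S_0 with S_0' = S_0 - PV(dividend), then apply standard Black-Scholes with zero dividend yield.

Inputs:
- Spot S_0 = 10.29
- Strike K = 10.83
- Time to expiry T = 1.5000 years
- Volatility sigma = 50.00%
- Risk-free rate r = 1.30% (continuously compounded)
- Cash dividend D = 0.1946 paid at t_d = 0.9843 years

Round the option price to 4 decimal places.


Answer: Price = 2.7615

Derivation:
PV(D) = D * exp(-r * t_d) = 0.1946 * 0.98728562 = 0.19212578
S_0' = S_0 - PV(D) = 10.2900 - 0.19212578 = 10.09787422
d1 = (ln(S_0'/K) + (r + sigma^2/2)*T) / (sigma*sqrt(T)) = 0.22372801
d2 = d1 - sigma*sqrt(T) = -0.38864442
exp(-rT) = 0.98068890
N(-d1) = 0.41148447; N(-d2) = 0.65123040
P = K * exp(-rT) * N(-d2) - S_0' * N(-d1) = 10.8300 * 0.98068890 * 0.65123040 - 10.09787422 * 0.41148447 = 2.7615


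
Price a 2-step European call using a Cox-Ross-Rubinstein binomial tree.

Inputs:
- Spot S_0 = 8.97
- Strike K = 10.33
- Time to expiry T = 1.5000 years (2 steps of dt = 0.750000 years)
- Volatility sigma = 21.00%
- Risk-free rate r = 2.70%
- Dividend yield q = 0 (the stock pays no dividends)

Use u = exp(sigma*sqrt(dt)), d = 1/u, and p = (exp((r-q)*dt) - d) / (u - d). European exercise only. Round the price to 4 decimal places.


dt = T/N = 0.750000
u = exp(sigma*sqrt(dt)) = 1.199453; d = 1/u = 0.833714
p = (exp((r-q)*dt) - d) / (u - d) = 0.510590
Discount per step: exp(-r*dt) = 0.979954
Stock lattice S(k, i) with i counting down-moves:
  k=0: S(0,0) = 8.9700
  k=1: S(1,0) = 10.7591; S(1,1) = 7.4784
  k=2: S(2,0) = 12.9050; S(2,1) = 8.9700; S(2,2) = 6.2349
Terminal payoffs V(N, i) = max(S_T - K, 0):
  V(2,0) = 2.575020; V(2,1) = 0.000000; V(2,2) = 0.000000
Backward induction: V(k, i) = exp(-r*dt) * [p * V(k+1, i) + (1-p) * V(k+1, i+1)].
  V(1,0) = exp(-r*dt) * [p*2.575020 + (1-p)*0.000000] = 1.288423
  V(1,1) = exp(-r*dt) * [p*0.000000 + (1-p)*0.000000] = 0.000000
  V(0,0) = exp(-r*dt) * [p*1.288423 + (1-p)*0.000000] = 0.644669

Answer: Price = V(0,0) = 0.6447


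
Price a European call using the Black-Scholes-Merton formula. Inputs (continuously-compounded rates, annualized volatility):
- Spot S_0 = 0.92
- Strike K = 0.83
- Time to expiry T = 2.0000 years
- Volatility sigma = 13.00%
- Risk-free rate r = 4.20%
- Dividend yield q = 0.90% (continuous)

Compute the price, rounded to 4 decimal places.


d1 = (ln(S/K) + (r - q + 0.5*sigma^2) * T) / (sigma * sqrt(T)) = 1.01087969
d2 = d1 - sigma * sqrt(T) = 0.82703192
exp(-rT) = 0.91943126; exp(-qT) = 0.98216103
C = S_0 * exp(-qT) * N(d1) - K * exp(-rT) * N(d2)
N(d1) = 0.84396299; N(d2) = 0.79589052
C = 0.9200 * 0.98216103 * 0.84396299 - 0.8300 * 0.91943126 * 0.79589052 = 0.1552

Answer: Price = 0.1552


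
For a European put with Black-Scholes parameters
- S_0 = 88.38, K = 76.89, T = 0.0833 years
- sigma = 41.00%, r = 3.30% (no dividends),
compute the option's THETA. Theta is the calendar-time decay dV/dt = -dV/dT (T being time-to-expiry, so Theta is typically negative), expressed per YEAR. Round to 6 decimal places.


d1 = 1.2593272385; d2 = 1.1409941070
phi(d1) = 0.1805240841; exp(-qT) = 1.0000000000; exp(-rT) = 0.9972548748
Theta = -S*exp(-qT)*phi(d1)*sigma/(2*sqrt(T)) + r*K*exp(-rT)*N(-d2) - q*S*exp(-qT)*N(-d1)
N(-d1) = 0.1039560793; N(-d2) = 0.1269361877; sqrt(T) = 0.2886173938
Term 1 = -88.3800 * 1.0000000000 * 0.1805240841 * 0.4100 / (2 * 0.2886173938) = -11.3323637923
Term 2 = 0.0330 * 76.8900 * 0.9972548748 * 0.1269361877 = 0.3211999135
Term 3 = 0 (no dividend yield, q = 0)
Theta = -11.3323637923 + (0.3211999135) + (0.0000000000) = -11.011164

Answer: Theta = -11.011164


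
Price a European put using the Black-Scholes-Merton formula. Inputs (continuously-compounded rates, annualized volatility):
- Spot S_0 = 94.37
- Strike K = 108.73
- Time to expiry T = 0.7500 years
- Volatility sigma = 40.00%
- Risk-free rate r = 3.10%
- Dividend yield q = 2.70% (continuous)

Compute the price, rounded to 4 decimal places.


Answer: Price = 21.6057

Derivation:
d1 = (ln(S/K) + (r - q + 0.5*sigma^2) * T) / (sigma * sqrt(T)) = -0.22702717
d2 = d1 - sigma * sqrt(T) = -0.57343733
exp(-rT) = 0.97701820; exp(-qT) = 0.97995365
P = K * exp(-rT) * N(-d2) - S_0 * exp(-qT) * N(-d1)
N(-d1) = 0.58979869; N(-d2) = 0.71682569
P = 108.7300 * 0.97701820 * 0.71682569 - 94.3700 * 0.97995365 * 0.58979869 = 21.6057


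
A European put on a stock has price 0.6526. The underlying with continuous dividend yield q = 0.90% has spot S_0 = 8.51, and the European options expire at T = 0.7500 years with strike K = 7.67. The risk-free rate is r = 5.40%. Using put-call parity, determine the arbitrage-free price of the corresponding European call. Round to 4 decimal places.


Put-call parity: C - P = S_0 * exp(-qT) - K * exp(-rT).
S_0 * exp(-qT) = 8.5100 * 0.99327273 = 8.45275093
K * exp(-rT) = 7.6700 * 0.96030916 = 7.36557129
C = P + S*exp(-qT) - K*exp(-rT)
C = 0.6526 + 8.45275093 - 7.36557129 = 1.7398

Answer: Call price = 1.7398


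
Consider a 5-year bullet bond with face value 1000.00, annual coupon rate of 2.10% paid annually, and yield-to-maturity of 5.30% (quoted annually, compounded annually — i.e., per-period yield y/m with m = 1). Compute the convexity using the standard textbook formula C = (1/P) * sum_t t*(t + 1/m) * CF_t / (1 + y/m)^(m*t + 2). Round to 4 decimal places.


Answer: Convexity = 25.4799

Derivation:
Coupon per period c = face * coupon_rate / m = 21.000000
Periods per year m = 1; per-period yield y/m = 0.053000
Number of cashflows N = 5
Cashflows (t years, CF_t, discount factor 1/(1+y/m)^(m*t), PV):
  t = 1.0000: CF_t = 21.000000, DF = 0.949668, PV = 19.943020
  t = 2.0000: CF_t = 21.000000, DF = 0.901869, PV = 18.939240
  t = 3.0000: CF_t = 21.000000, DF = 0.856475, PV = 17.985983
  t = 4.0000: CF_t = 21.000000, DF = 0.813367, PV = 17.080706
  t = 5.0000: CF_t = 1021.000000, DF = 0.772428, PV = 788.649235
Price P = sum_t PV_t = 862.598184
Convexity numerator sum_t t*(t + 1/m) * CF_t / (1+y/m)^(m*t + 2):
  t = 1.0000: term = 35.971966
  t = 2.0000: term = 102.484234
  t = 3.0000: term = 194.651917
  t = 4.0000: term = 308.091037
  t = 5.0000: term = 21337.738995
Convexity = (1/P) * sum = 21978.938149 / 862.598184 = 25.479926


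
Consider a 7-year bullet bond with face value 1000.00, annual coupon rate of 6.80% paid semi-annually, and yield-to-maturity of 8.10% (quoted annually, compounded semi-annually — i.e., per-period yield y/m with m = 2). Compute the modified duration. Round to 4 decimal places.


Coupon per period c = face * coupon_rate / m = 34.000000
Periods per year m = 2; per-period yield y/m = 0.040500
Number of cashflows N = 14
Cashflows (t years, CF_t, discount factor 1/(1+y/m)^(m*t), PV):
  t = 0.5000: CF_t = 34.000000, DF = 0.961076, PV = 32.676598
  t = 1.0000: CF_t = 34.000000, DF = 0.923668, PV = 31.404707
  t = 1.5000: CF_t = 34.000000, DF = 0.887715, PV = 30.182323
  t = 2.0000: CF_t = 34.000000, DF = 0.853162, PV = 29.007519
  t = 2.5000: CF_t = 34.000000, DF = 0.819954, PV = 27.878442
  t = 3.0000: CF_t = 34.000000, DF = 0.788039, PV = 26.793313
  t = 3.5000: CF_t = 34.000000, DF = 0.757365, PV = 25.750420
  t = 4.0000: CF_t = 34.000000, DF = 0.727886, PV = 24.748122
  t = 4.5000: CF_t = 34.000000, DF = 0.699554, PV = 23.784836
  t = 5.0000: CF_t = 34.000000, DF = 0.672325, PV = 22.859044
  t = 5.5000: CF_t = 34.000000, DF = 0.646156, PV = 21.969288
  t = 6.0000: CF_t = 34.000000, DF = 0.621005, PV = 21.114165
  t = 6.5000: CF_t = 34.000000, DF = 0.596833, PV = 20.292325
  t = 7.0000: CF_t = 1034.000000, DF = 0.573602, PV = 593.104686
Price P = sum_t PV_t = 931.565787
First compute Macaulay numerator sum_t t * PV_t:
  t * PV_t at t = 0.5000: 16.338299
  t * PV_t at t = 1.0000: 31.404707
  t * PV_t at t = 1.5000: 45.273485
  t * PV_t at t = 2.0000: 58.015037
  t * PV_t at t = 2.5000: 69.696104
  t * PV_t at t = 3.0000: 80.379938
  t * PV_t at t = 3.5000: 90.126472
  t * PV_t at t = 4.0000: 98.992486
  t * PV_t at t = 4.5000: 107.031761
  t * PV_t at t = 5.0000: 114.295222
  t * PV_t at t = 5.5000: 120.831085
  t * PV_t at t = 6.0000: 126.684987
  t * PV_t at t = 6.5000: 131.900115
  t * PV_t at t = 7.0000: 4151.732800
Macaulay duration D = 5242.702498 / 931.565787 = 5.627839
Modified duration = D / (1 + y/m) = 5.627839 / (1 + 0.040500) = 5.408784

Answer: Modified duration = 5.4088


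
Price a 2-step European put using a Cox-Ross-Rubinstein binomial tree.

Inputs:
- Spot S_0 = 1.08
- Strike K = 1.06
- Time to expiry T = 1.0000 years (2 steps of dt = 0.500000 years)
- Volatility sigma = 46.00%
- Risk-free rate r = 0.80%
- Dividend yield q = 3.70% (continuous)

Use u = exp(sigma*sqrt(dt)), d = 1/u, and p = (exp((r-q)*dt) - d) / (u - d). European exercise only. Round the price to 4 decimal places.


dt = T/N = 0.500000
u = exp(sigma*sqrt(dt)) = 1.384403; d = 1/u = 0.722333
p = (exp((r-q)*dt) - d) / (u - d) = 0.397649
Discount per step: exp(-r*dt) = 0.996008
Stock lattice S(k, i) with i counting down-moves:
  k=0: S(0,0) = 1.0800
  k=1: S(1,0) = 1.4952; S(1,1) = 0.7801
  k=2: S(2,0) = 2.0699; S(2,1) = 1.0800; S(2,2) = 0.5635
Terminal payoffs V(N, i) = max(K - S_T, 0):
  V(2,0) = 0.000000; V(2,1) = 0.000000; V(2,2) = 0.496494
Backward induction: V(k, i) = exp(-r*dt) * [p * V(k+1, i) + (1-p) * V(k+1, i+1)].
  V(1,0) = exp(-r*dt) * [p*0.000000 + (1-p)*0.000000] = 0.000000
  V(1,1) = exp(-r*dt) * [p*0.000000 + (1-p)*0.496494] = 0.297870
  V(0,0) = exp(-r*dt) * [p*0.000000 + (1-p)*0.297870] = 0.178706

Answer: Price = V(0,0) = 0.1787


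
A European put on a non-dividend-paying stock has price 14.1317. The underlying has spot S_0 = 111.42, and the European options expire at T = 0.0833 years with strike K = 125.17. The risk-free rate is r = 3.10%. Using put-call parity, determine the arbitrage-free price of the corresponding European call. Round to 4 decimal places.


Answer: Call price = 0.7045

Derivation:
Put-call parity: C - P = S_0 * exp(-qT) - K * exp(-rT).
S_0 * exp(-qT) = 111.4200 * 1.00000000 = 111.42000000
K * exp(-rT) = 125.1700 * 0.99742103 = 124.84719048
C = P + S*exp(-qT) - K*exp(-rT)
C = 14.1317 + 111.42000000 - 124.84719048 = 0.7045


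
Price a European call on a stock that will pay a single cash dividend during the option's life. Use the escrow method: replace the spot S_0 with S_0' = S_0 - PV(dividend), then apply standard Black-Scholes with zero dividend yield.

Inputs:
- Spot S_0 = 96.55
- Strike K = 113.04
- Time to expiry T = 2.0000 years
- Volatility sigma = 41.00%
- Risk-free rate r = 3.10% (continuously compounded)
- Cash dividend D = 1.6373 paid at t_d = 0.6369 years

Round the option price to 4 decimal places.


Answer: Price = 17.7153

Derivation:
PV(D) = D * exp(-r * t_d) = 1.6373 * 0.98044973 = 1.60529035
S_0' = S_0 - PV(D) = 96.5500 - 1.60529035 = 94.94470965
d1 = (ln(S_0'/K) + (r + sigma^2/2)*T) / (sigma*sqrt(T)) = 0.09598195
d2 = d1 - sigma*sqrt(T) = -0.48384561
exp(-rT) = 0.93988289
N(d1) = 0.53823255; N(d2) = 0.31424772
C = S_0' * N(d1) - K * exp(-rT) * N(d2) = 94.94470965 * 0.53823255 - 113.0400 * 0.93988289 * 0.31424772 = 17.7153


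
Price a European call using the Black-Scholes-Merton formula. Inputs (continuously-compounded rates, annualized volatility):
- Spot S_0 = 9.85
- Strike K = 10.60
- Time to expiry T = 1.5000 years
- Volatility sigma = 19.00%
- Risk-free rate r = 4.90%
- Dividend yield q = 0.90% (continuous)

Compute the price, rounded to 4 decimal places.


Answer: Price = 0.8422

Derivation:
d1 = (ln(S/K) + (r - q + 0.5*sigma^2) * T) / (sigma * sqrt(T)) = 0.05884127
d2 = d1 - sigma * sqrt(T) = -0.17386025
exp(-rT) = 0.92913615; exp(-qT) = 0.98659072
C = S_0 * exp(-qT) * N(d1) - K * exp(-rT) * N(d2)
N(d1) = 0.52346073; N(d2) = 0.43098765
C = 9.8500 * 0.98659072 * 0.52346073 - 10.6000 * 0.92913615 * 0.43098765 = 0.8422


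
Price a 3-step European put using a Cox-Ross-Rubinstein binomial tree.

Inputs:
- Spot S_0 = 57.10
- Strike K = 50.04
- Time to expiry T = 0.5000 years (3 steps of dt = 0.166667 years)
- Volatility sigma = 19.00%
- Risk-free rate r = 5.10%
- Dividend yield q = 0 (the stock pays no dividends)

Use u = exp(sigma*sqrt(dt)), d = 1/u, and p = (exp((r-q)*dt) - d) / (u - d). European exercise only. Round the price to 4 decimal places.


Answer: Price = V(0,0) = 0.4681

Derivation:
dt = T/N = 0.166667
u = exp(sigma*sqrt(dt)) = 1.080655; d = 1/u = 0.925365
p = (exp((r-q)*dt) - d) / (u - d) = 0.535588
Discount per step: exp(-r*dt) = 0.991536
Stock lattice S(k, i) with i counting down-moves:
  k=0: S(0,0) = 57.1000
  k=1: S(1,0) = 61.7054; S(1,1) = 52.8383
  k=2: S(2,0) = 66.6822; S(2,1) = 57.1000; S(2,2) = 48.8947
  k=3: S(3,0) = 72.0605; S(3,1) = 61.7054; S(3,2) = 52.8383; S(3,3) = 45.2455
Terminal payoffs V(N, i) = max(K - S_T, 0):
  V(3,0) = 0.000000; V(3,1) = 0.000000; V(3,2) = 0.000000; V(3,3) = 4.794528
Backward induction: V(k, i) = exp(-r*dt) * [p * V(k+1, i) + (1-p) * V(k+1, i+1)].
  V(2,0) = exp(-r*dt) * [p*0.000000 + (1-p)*0.000000] = 0.000000
  V(2,1) = exp(-r*dt) * [p*0.000000 + (1-p)*0.000000] = 0.000000
  V(2,2) = exp(-r*dt) * [p*0.000000 + (1-p)*4.794528] = 2.207793
  V(1,0) = exp(-r*dt) * [p*0.000000 + (1-p)*0.000000] = 0.000000
  V(1,1) = exp(-r*dt) * [p*0.000000 + (1-p)*2.207793] = 1.016648
  V(0,0) = exp(-r*dt) * [p*0.000000 + (1-p)*1.016648] = 0.468148


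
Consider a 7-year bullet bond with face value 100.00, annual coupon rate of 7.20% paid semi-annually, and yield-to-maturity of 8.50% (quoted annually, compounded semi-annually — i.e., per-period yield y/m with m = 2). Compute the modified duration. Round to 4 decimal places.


Answer: Modified duration = 5.3346

Derivation:
Coupon per period c = face * coupon_rate / m = 3.600000
Periods per year m = 2; per-period yield y/m = 0.042500
Number of cashflows N = 14
Cashflows (t years, CF_t, discount factor 1/(1+y/m)^(m*t), PV):
  t = 0.5000: CF_t = 3.600000, DF = 0.959233, PV = 3.453237
  t = 1.0000: CF_t = 3.600000, DF = 0.920127, PV = 3.312458
  t = 1.5000: CF_t = 3.600000, DF = 0.882616, PV = 3.177418
  t = 2.0000: CF_t = 3.600000, DF = 0.846634, PV = 3.047883
  t = 2.5000: CF_t = 3.600000, DF = 0.812119, PV = 2.923628
  t = 3.0000: CF_t = 3.600000, DF = 0.779011, PV = 2.804440
  t = 3.5000: CF_t = 3.600000, DF = 0.747253, PV = 2.690110
  t = 4.0000: CF_t = 3.600000, DF = 0.716789, PV = 2.580441
  t = 4.5000: CF_t = 3.600000, DF = 0.687568, PV = 2.475243
  t = 5.0000: CF_t = 3.600000, DF = 0.659537, PV = 2.374334
  t = 5.5000: CF_t = 3.600000, DF = 0.632650, PV = 2.277539
  t = 6.0000: CF_t = 3.600000, DF = 0.606858, PV = 2.184690
  t = 6.5000: CF_t = 3.600000, DF = 0.582118, PV = 2.095625
  t = 7.0000: CF_t = 103.600000, DF = 0.558387, PV = 57.848868
Price P = sum_t PV_t = 93.245915
First compute Macaulay numerator sum_t t * PV_t:
  t * PV_t at t = 0.5000: 1.726619
  t * PV_t at t = 1.0000: 3.312458
  t * PV_t at t = 1.5000: 4.766127
  t * PV_t at t = 2.0000: 6.095765
  t * PV_t at t = 2.5000: 7.309071
  t * PV_t at t = 3.0000: 8.413319
  t * PV_t at t = 3.5000: 9.415385
  t * PV_t at t = 4.0000: 10.321765
  t * PV_t at t = 4.5000: 11.138596
  t * PV_t at t = 5.0000: 11.871671
  t * PV_t at t = 5.5000: 12.526464
  t * PV_t at t = 6.0000: 13.108137
  t * PV_t at t = 6.5000: 13.621566
  t * PV_t at t = 7.0000: 404.942075
Macaulay duration D = 518.569019 / 93.245915 = 5.561305
Modified duration = D / (1 + y/m) = 5.561305 / (1 + 0.042500) = 5.334586


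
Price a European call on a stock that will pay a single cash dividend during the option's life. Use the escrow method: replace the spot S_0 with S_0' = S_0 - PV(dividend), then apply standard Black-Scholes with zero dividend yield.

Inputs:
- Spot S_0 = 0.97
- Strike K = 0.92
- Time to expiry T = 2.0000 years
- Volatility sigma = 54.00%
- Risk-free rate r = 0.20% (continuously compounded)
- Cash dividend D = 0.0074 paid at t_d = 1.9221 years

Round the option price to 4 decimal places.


Answer: Price = 0.3031

Derivation:
PV(D) = D * exp(-r * t_d) = 0.0074 * 0.99616318 = 0.00737161
S_0' = S_0 - PV(D) = 0.9700 - 0.00737161 = 0.96262839
d1 = (ln(S_0'/K) + (r + sigma^2/2)*T) / (sigma*sqrt(T)) = 0.44638575
d2 = d1 - sigma*sqrt(T) = -0.31728957
exp(-rT) = 0.99600799
N(d1) = 0.67234069; N(d2) = 0.37551194
C = S_0' * N(d1) - K * exp(-rT) * N(d2) = 0.96262839 * 0.67234069 - 0.9200 * 0.99600799 * 0.37551194 = 0.3031


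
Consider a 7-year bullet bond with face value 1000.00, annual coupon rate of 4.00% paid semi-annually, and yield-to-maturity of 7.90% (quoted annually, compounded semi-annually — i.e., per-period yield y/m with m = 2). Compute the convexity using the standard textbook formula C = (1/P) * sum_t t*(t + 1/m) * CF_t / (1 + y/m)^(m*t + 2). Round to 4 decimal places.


Answer: Convexity = 39.9400

Derivation:
Coupon per period c = face * coupon_rate / m = 20.000000
Periods per year m = 2; per-period yield y/m = 0.039500
Number of cashflows N = 14
Cashflows (t years, CF_t, discount factor 1/(1+y/m)^(m*t), PV):
  t = 0.5000: CF_t = 20.000000, DF = 0.962001, PV = 19.240019
  t = 1.0000: CF_t = 20.000000, DF = 0.925446, PV = 18.508917
  t = 1.5000: CF_t = 20.000000, DF = 0.890280, PV = 17.805596
  t = 2.0000: CF_t = 20.000000, DF = 0.856450, PV = 17.129000
  t = 2.5000: CF_t = 20.000000, DF = 0.823906, PV = 16.478115
  t = 3.0000: CF_t = 20.000000, DF = 0.792598, PV = 15.851962
  t = 3.5000: CF_t = 20.000000, DF = 0.762480, PV = 15.249603
  t = 4.0000: CF_t = 20.000000, DF = 0.733507, PV = 14.670133
  t = 4.5000: CF_t = 20.000000, DF = 0.705634, PV = 14.112682
  t = 5.0000: CF_t = 20.000000, DF = 0.678821, PV = 13.576414
  t = 5.5000: CF_t = 20.000000, DF = 0.653026, PV = 13.060523
  t = 6.0000: CF_t = 20.000000, DF = 0.628212, PV = 12.564236
  t = 6.5000: CF_t = 20.000000, DF = 0.604340, PV = 12.086807
  t = 7.0000: CF_t = 1020.000000, DF = 0.581376, PV = 593.003505
Price P = sum_t PV_t = 793.337512
Convexity numerator sum_t t*(t + 1/m) * CF_t / (1+y/m)^(m*t + 2):
  t = 0.5000: term = 8.902798
  t = 1.0000: term = 25.693501
  t = 1.5000: term = 49.434345
  t = 2.0000: term = 79.259812
  t = 2.5000: term = 114.372023
  t = 3.0000: term = 154.036395
  t = 3.5000: term = 197.577547
  t = 4.0000: term = 244.375444
  t = 4.5000: term = 293.861765
  t = 5.0000: term = 345.516479
  t = 5.5000: term = 398.864622
  t = 6.0000: term = 453.473269
  t = 6.5000: term = 508.948674
  t = 7.0000: term = 28811.613254
Convexity = (1/P) * sum = 31685.929927 / 793.337512 = 39.940037


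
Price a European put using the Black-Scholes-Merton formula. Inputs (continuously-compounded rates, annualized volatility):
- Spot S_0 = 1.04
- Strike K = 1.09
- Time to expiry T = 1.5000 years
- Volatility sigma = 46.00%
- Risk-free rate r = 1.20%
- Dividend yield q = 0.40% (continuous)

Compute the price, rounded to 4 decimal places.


d1 = (ln(S/K) + (r - q + 0.5*sigma^2) * T) / (sigma * sqrt(T)) = 0.21964294
d2 = d1 - sigma * sqrt(T) = -0.34373971
exp(-rT) = 0.98216103; exp(-qT) = 0.99401796
P = K * exp(-rT) * N(-d2) - S_0 * exp(-qT) * N(-d1)
N(-d1) = 0.41307463; N(-d2) = 0.63447898
P = 1.0900 * 0.98216103 * 0.63447898 - 1.0400 * 0.99401796 * 0.41307463 = 0.2522

Answer: Price = 0.2522
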